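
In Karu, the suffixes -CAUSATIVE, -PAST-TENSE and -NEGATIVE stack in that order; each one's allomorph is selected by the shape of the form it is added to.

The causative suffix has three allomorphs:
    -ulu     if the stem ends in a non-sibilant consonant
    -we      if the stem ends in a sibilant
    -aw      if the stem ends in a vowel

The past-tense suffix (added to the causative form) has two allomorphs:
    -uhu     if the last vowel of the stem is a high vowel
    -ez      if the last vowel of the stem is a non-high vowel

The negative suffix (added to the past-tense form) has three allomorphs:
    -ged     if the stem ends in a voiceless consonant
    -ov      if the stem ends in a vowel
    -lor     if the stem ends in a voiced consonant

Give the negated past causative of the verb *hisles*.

Since the final sound of *hisles* is /s/ (a sibilant), it takes -we, giving *hisleswe*.
The causative form *hisleswe* — last vowel /e/ (a non-high vowel) → -ez → *hislesweez*.
The past-tense form *hislesweez*: final sound = /z/, a voiced consonant → -lor → *hislesweezlor*.

hislesweezlor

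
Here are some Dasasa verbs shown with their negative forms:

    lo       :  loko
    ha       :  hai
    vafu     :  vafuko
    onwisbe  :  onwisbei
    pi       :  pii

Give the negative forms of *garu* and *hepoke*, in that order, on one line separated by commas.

The alternation tracks the last vowel of the stem — -ko when the last vowel of the stem is a rounded vowel (*lo*, *vafu*); -i when the last vowel of the stem is an unrounded vowel (*ha*, *onwisbe*, *pi*).
*garu*: last vowel = /u/, a rounded vowel → -ko → *garuko*.
*hepoke*: last vowel = /e/, an unrounded vowel → -i → *hepokei*.

garuko, hepokei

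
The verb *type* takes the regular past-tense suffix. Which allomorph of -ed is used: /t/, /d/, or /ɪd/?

/t/

The stem *type* ends in a voiceless consonant other than /t/.
The -ed suffix is realized as /ɪd/ after /t, d/; as /t/ after other voiceless consonants; and as /d/ after other voiced sounds.
So -ed on *type* is pronounced /t/.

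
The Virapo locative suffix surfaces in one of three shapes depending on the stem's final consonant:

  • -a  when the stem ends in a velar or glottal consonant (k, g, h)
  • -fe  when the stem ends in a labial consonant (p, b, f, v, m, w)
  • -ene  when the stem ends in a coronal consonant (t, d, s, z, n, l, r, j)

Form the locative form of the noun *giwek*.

*giwek*: final consonant = /k/, velar/glottal → -a → *giweka*.

giweka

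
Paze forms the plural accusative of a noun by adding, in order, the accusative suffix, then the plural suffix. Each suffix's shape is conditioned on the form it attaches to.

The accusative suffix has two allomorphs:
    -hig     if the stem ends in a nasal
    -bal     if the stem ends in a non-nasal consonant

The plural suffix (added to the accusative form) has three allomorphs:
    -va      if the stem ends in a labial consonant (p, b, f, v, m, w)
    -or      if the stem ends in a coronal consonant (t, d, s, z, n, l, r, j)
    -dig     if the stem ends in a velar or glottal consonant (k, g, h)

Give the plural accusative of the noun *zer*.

*zer* — final consonant /r/ (non-nasal) → -bal → *zerbal*.
The accusative form *zerbal*: final consonant = /l/, coronal → -or → *zerbalor*.

zerbalor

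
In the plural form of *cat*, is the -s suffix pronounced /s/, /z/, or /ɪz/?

The stem *cat* ends in a voiceless non-sibilant consonant.
The plural suffix surfaces as /ɪz/ after sibilants, /s/ after other voiceless consonants, and /z/ after other voiced sounds.
So the plural -s on *cat* is pronounced /s/.

/s/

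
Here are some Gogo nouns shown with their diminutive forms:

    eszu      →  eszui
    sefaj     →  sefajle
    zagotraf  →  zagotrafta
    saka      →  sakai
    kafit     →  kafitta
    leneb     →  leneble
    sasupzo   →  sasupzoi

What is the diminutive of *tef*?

tefta

Looking at the final sound of each stem: -ta when the stem ends in a voiceless consonant (*zagotraf*, *kafit*); -le when the stem ends in a voiced consonant (*sefaj*, *leneb*); -i when the stem ends in a vowel (*eszu*, *saka*, *sasupzo*).
*tef*: final sound = /f/, a voiceless consonant → -ta → *tefta*.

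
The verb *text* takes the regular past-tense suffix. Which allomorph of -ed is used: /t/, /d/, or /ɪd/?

/ɪd/

The stem *text* ends in /t/ or /d/.
The -ed suffix is realized as /ɪd/ after /t, d/; as /t/ after other voiceless consonants; and as /d/ after other voiced sounds.
So -ed on *text* is pronounced /ɪd/.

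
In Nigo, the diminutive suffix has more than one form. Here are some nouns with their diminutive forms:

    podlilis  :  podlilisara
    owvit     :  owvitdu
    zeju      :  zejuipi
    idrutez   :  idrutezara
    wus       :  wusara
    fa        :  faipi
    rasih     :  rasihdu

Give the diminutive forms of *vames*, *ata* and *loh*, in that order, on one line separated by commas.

The pattern is sibilance of the final sound: -ara when the stem ends in a sibilant (*podlilis*, *idrutez*, *wus*); -du when the stem ends in a non-sibilant consonant (*owvit*, *rasih*); -ipi when the stem ends in a vowel (*zeju*, *fa*).
The final sound of *vames* is /s/, which is a sibilant, so the suffix is -ara, giving *vamesara*.
The final sound of *ata* is /a/, which is a vowel, so the suffix is -ipi, giving *ataipi*.
Since the final sound of *loh* is /h/ (a non-sibilant consonant), it takes -du, giving *lohdu*.

vamesara, ataipi, lohdu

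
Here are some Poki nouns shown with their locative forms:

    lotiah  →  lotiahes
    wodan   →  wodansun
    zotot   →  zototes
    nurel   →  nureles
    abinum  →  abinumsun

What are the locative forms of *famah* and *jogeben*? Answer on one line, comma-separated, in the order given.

The alternation tracks the final consonant of the stem — -sun when the stem ends in a nasal (*wodan*, *abinum*); -es when the stem ends in a non-nasal consonant (*lotiah*, *zotot*, *nurel*).
The final consonant of *famah* is /h/, which is non-nasal, so the suffix is -es, giving *famahes*.
*jogeben*: final consonant = /n/, a nasal → -sun → *jogebensun*.

famahes, jogebensun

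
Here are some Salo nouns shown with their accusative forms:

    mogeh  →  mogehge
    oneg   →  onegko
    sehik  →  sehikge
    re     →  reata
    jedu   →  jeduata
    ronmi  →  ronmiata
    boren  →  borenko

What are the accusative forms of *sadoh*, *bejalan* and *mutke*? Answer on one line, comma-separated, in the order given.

The pattern is voicing of the final sound: -ge when the stem ends in a voiceless consonant (*mogeh*, *sehik*); -ko when the stem ends in a voiced consonant (*oneg*, *boren*); -ata when the stem ends in a vowel (*re*, *jedu*, *ronmi*).
The final sound of *sadoh* is /h/, which is a voiceless consonant, so the suffix is -ge, giving *sadohge*.
*bejalan* — final sound /n/ (a voiced consonant) → -ko → *bejalanko*.
Since the final sound of *mutke* is /e/ (a vowel), it takes -ata, giving *mutkeata*.

sadohge, bejalanko, mutkeata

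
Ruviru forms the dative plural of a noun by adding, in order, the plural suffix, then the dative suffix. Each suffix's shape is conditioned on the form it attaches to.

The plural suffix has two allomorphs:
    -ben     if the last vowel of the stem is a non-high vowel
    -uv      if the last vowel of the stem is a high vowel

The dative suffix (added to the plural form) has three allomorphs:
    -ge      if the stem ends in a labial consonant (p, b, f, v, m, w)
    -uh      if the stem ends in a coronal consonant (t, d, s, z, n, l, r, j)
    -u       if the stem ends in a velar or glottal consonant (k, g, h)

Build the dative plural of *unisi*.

unisiuvge

*unisi* — last vowel /i/ (a high vowel) → -uv → *unisiuv*.
The plural form *unisiuv*: final consonant = /v/, labial → -ge → *unisiuvge*.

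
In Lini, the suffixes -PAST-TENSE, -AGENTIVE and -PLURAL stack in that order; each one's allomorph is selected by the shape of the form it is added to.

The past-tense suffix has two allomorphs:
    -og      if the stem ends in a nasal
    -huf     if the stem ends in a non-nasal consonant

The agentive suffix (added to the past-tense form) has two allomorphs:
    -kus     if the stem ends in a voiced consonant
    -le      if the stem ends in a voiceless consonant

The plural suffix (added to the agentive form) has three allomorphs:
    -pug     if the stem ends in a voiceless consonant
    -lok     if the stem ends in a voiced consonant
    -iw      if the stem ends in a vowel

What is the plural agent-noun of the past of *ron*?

ronogkuspug

Since the final consonant of *ron* is /n/ (a nasal), it takes -og, giving *ronog*.
The past-tense form *ronog*: final consonant = /g/, voiced → -kus → *ronogkus*.
The agentive form *ronogkus* — final sound /s/ (a voiceless consonant) → -pug → *ronogkuspug*.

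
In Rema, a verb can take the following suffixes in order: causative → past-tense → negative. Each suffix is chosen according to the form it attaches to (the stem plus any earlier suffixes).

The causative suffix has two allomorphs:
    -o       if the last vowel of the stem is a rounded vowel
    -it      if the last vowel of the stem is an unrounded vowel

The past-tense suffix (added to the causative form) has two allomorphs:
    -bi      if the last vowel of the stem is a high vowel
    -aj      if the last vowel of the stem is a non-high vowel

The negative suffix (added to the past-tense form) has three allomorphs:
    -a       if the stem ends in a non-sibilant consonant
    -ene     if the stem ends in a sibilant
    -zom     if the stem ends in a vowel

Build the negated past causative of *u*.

uoaja

Since the last vowel of *u* is /u/ (a rounded vowel), it takes -o, giving *uo*.
The causative form *uo*: last vowel = /o/, a non-high vowel → -aj → *uoaj*.
The past-tense form *uoaj* — final sound /j/ (a non-sibilant consonant) → -a → *uoaja*.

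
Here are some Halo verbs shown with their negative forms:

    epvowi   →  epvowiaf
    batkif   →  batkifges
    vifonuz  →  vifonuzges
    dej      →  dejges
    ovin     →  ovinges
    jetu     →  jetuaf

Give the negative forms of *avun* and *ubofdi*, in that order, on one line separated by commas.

avunges, ubofdiaf

Looking at the final sound of each stem: -ges when the stem ends in a consonant (*batkif*, *vifonuz*, *dej*, *ovin*); -af when the stem ends in a vowel (*epvowi*, *jetu*).
Since the final sound of *avun* is /n/ (a consonant), it takes -ges, giving *avunges*.
Since the final sound of *ubofdi* is /i/ (a vowel), it takes -af, giving *ubofdiaf*.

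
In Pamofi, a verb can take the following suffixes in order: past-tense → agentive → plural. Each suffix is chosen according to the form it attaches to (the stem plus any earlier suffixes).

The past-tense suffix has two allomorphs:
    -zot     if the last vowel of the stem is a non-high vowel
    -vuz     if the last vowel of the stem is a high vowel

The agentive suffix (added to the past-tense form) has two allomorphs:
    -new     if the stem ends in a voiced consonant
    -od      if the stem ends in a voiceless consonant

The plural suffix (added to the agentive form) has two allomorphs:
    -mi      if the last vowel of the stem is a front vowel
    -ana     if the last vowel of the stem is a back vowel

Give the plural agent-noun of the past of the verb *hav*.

*hav* — last vowel /a/ (a non-high vowel) → -zot → *havzot*.
The past-tense form *havzot* — final consonant /t/ (voiceless) → -od → *havzotod*.
The agentive form *havzotod* — last vowel /o/ (a back vowel) → -ana → *havzotodana*.

havzotodana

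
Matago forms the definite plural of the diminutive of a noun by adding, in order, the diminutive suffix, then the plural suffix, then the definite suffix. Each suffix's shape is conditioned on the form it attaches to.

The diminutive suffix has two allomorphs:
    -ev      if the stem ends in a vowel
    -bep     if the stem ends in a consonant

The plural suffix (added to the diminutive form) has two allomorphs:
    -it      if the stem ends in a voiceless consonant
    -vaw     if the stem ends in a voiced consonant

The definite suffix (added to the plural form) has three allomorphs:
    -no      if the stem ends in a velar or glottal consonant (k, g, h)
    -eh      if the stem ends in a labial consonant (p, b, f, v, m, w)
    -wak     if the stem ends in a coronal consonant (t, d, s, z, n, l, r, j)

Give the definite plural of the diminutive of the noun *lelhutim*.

lelhutimbepitwak

Since the final sound of *lelhutim* is /m/ (a consonant), it takes -bep, giving *lelhutimbep*.
Since the final consonant of the diminutive form *lelhutimbep* is /p/ (voiceless), it takes -it, giving *lelhutimbepit*.
The plural form *lelhutimbepit*: final consonant = /t/, coronal → -wak → *lelhutimbepitwak*.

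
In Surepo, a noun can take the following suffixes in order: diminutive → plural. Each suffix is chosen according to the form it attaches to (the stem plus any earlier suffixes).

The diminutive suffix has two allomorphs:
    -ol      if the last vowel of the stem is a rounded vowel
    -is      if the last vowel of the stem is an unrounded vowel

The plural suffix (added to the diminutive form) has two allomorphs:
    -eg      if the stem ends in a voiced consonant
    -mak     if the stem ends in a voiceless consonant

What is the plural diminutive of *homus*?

*homus*: last vowel = /u/, a rounded vowel → -ol → *homusol*.
The diminutive form *homusol*: final consonant = /l/, voiced → -eg → *homusoleg*.

homusoleg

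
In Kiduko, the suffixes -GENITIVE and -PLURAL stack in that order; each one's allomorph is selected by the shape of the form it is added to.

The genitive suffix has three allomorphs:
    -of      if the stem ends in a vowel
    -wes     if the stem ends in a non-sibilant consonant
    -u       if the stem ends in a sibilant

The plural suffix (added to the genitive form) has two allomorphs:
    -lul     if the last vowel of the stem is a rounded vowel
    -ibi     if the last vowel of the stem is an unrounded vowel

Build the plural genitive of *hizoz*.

Since the final sound of *hizoz* is /z/ (a sibilant), it takes -u, giving *hizozu*.
The genitive form *hizozu* — last vowel /u/ (a rounded vowel) → -lul → *hizozulul*.

hizozulul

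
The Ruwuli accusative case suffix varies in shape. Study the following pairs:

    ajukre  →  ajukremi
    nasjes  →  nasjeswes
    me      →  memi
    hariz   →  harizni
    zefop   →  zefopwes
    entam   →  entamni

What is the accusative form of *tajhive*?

tajhivemi

The alternation tracks the final sound of the stem — -wes when the stem ends in a voiceless consonant (*nasjes*, *zefop*); -ni when the stem ends in a voiced consonant (*hariz*, *entam*); -mi when the stem ends in a vowel (*ajukre*, *me*).
*tajhive* — final sound /e/ (a vowel) → -mi → *tajhivemi*.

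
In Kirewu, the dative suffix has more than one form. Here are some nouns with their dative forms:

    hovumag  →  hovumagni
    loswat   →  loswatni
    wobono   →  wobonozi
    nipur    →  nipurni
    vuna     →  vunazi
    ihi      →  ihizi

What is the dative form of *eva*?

evazi

The suffix is conditioned by the final sound: -ni when the stem ends in a consonant (*hovumag*, *loswat*, *nipur*); -zi when the stem ends in a vowel (*wobono*, *vuna*, *ihi*).
The final sound of *eva* is /a/, which is a vowel, so the suffix is -zi, giving *evazi*.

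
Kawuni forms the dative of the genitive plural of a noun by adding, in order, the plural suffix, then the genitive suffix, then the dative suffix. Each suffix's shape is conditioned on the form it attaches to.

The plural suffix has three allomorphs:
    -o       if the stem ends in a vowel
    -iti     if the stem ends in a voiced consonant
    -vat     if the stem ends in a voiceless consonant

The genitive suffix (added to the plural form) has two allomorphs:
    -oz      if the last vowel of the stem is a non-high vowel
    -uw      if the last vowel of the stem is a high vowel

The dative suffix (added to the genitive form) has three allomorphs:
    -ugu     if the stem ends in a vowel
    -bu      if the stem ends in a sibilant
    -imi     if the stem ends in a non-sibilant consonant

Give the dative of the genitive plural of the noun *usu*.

Since the final sound of *usu* is /u/ (a vowel), it takes -o, giving *usuo*.
The last vowel of the plural form *usuo* is /o/, which is a non-high vowel, so the genitive suffix is -oz, giving *usuooz*.
The final sound of the genitive form *usuooz* is /z/, which is a sibilant, so the dative suffix is -bu, giving *usuoozbu*.

usuoozbu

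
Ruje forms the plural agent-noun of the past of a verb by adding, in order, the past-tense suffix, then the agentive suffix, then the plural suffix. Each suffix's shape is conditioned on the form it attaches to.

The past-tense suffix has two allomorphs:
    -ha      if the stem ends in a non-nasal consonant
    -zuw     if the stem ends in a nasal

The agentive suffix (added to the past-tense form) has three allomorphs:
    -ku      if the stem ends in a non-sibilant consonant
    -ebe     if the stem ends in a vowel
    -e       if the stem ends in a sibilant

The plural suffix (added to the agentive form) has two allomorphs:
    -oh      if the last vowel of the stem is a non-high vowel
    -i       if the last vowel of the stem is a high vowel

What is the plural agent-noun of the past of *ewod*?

ewodhaebeoh

*ewod* — final consonant /d/ (non-nasal) → -ha → *ewodha*.
The past-tense form *ewodha* — final sound /a/ (a vowel) → -ebe → *ewodhaebe*.
The agentive form *ewodhaebe*: last vowel = /e/, a non-high vowel → -oh → *ewodhaebeoh*.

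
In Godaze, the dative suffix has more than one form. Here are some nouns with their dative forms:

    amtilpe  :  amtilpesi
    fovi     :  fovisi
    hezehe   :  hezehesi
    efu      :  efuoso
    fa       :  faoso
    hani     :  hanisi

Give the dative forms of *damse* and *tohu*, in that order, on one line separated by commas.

damsesi, tohuoso

The suffix is conditioned by the last vowel: -si when the last vowel of the stem is a front vowel (*amtilpe*, *fovi*, *hezehe*, *hani*); -oso when the last vowel of the stem is a back vowel (*efu*, *fa*).
The last vowel of *damse* is /e/, which is a front vowel, so the suffix is -si, giving *damsesi*.
The last vowel of *tohu* is /u/, which is a back vowel, so the suffix is -oso, giving *tohuoso*.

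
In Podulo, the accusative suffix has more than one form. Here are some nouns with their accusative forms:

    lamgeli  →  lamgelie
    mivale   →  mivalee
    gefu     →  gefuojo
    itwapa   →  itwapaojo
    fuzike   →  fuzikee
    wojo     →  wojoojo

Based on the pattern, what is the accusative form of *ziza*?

zizaojo

The pattern is front/back vowel harmony: -e when the last vowel of the stem is a front vowel (*lamgeli*, *mivale*, *fuzike*); -ojo when the last vowel of the stem is a back vowel (*gefu*, *itwapa*, *wojo*).
*ziza*: last vowel = /a/, a back vowel → -ojo → *zizaojo*.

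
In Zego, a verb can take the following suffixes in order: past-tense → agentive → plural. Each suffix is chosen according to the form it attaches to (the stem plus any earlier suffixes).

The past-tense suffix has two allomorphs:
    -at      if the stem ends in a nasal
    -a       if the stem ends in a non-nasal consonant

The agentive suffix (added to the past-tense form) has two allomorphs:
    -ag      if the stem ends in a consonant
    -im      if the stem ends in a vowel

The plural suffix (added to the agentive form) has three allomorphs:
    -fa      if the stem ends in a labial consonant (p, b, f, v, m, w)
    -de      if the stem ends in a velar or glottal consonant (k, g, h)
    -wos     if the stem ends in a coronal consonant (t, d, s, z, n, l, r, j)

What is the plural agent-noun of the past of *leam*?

*leam*: final consonant = /m/, a nasal → -at → *leamat*.
The past-tense form *leamat*: final sound = /t/, a consonant → -ag → *leamatag*.
The agentive form *leamatag* — final consonant /g/ (velar/glottal) → -de → *leamatagde*.

leamatagde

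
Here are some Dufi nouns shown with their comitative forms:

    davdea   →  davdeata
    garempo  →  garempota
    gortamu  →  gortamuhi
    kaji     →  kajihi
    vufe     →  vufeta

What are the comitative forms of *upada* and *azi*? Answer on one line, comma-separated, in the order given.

upadata, azihi

The suffix is conditioned by the last vowel: -hi when the last vowel of the stem is a high vowel (*gortamu*, *kaji*); -ta when the last vowel of the stem is a non-high vowel (*davdea*, *garempo*, *vufe*).
Since the last vowel of *upada* is /a/ (a non-high vowel), it takes -ta, giving *upadata*.
The last vowel of *azi* is /i/, which is a high vowel, so the suffix is -hi, giving *azihi*.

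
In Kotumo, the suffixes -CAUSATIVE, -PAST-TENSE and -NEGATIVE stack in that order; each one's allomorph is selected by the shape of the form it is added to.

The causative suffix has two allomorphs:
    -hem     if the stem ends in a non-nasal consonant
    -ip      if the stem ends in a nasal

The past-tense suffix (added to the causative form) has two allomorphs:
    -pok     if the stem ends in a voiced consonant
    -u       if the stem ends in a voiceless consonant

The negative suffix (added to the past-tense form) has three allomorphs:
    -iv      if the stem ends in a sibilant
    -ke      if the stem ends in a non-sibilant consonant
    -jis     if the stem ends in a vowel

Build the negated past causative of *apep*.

apephempokke

*apep* — final consonant /p/ (non-nasal) → -hem → *apephem*.
The causative form *apephem*: final consonant = /m/, voiced → -pok → *apephempok*.
The past-tense form *apephempok* — final sound /k/ (a non-sibilant consonant) → -ke → *apephempokke*.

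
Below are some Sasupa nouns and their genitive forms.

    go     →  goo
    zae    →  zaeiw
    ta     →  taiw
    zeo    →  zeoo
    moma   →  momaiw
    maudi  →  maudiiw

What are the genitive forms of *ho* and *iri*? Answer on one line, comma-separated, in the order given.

The alternation tracks the last vowel of the stem — -o when the last vowel of the stem is a rounded vowel (*go*, *zeo*); -iw when the last vowel of the stem is an unrounded vowel (*zae*, *ta*, *moma*, *maudi*).
*ho* — last vowel /o/ (a rounded vowel) → -o → *hoo*.
*iri*: last vowel = /i/, an unrounded vowel → -iw → *iriiw*.

hoo, iriiw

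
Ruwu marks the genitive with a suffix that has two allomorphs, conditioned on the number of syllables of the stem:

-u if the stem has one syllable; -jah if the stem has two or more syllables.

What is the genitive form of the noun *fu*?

*fu* has one syllable, so the suffix is -u, giving *fuu*.

fuu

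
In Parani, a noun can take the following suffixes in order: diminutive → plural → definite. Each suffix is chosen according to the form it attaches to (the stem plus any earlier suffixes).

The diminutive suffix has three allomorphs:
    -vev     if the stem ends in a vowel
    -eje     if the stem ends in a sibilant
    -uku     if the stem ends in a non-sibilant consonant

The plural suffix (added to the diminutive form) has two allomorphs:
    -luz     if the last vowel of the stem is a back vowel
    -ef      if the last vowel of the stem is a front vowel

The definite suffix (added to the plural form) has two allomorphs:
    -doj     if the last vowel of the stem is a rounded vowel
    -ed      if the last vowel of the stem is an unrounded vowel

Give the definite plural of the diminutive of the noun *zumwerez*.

*zumwerez*: final sound = /z/, a sibilant → -eje → *zumwerezeje*.
The diminutive form *zumwerezeje*: last vowel = /e/, a front vowel → -ef → *zumwerezejeef*.
The plural form *zumwerezejeef* — last vowel /e/ (an unrounded vowel) → -ed → *zumwerezejeefed*.

zumwerezejeefed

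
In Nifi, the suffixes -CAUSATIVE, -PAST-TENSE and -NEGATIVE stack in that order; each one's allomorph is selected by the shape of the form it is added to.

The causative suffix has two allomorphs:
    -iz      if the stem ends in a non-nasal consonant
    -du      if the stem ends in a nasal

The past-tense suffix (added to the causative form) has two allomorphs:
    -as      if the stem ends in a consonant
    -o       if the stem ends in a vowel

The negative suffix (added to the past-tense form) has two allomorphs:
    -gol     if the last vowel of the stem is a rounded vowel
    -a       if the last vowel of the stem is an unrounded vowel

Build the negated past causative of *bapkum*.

bapkumduogol

*bapkum* — final consonant /m/ (a nasal) → -du → *bapkumdu*.
Since the final sound of the causative form *bapkumdu* is /u/ (a vowel), it takes -o, giving *bapkumduo*.
Since the last vowel of the past-tense form *bapkumduo* is /o/ (a rounded vowel), it takes -gol, giving *bapkumduogol*.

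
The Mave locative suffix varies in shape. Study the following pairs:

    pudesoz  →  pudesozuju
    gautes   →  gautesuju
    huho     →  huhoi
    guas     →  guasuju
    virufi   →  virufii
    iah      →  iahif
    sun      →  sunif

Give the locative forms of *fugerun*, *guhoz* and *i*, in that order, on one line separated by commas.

fugerunif, guhozuju, ii

The pattern is sibilance of the final sound: -uju when the stem ends in a sibilant (*pudesoz*, *gautes*, *guas*); -if when the stem ends in a non-sibilant consonant (*iah*, *sun*); -i when the stem ends in a vowel (*huho*, *virufi*).
*fugerun*: final sound = /n/, a non-sibilant consonant → -if → *fugerunif*.
Since the final sound of *guhoz* is /z/ (a sibilant), it takes -uju, giving *guhozuju*.
*i* — final sound /i/ (a vowel) → -i → *ii*.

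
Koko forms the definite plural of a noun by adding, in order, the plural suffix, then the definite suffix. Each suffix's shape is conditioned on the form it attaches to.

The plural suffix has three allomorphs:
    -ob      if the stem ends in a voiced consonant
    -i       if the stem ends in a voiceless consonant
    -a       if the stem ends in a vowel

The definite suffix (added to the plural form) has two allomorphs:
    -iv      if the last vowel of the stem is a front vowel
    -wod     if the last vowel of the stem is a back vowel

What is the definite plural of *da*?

daawod

The final sound of *da* is /a/, which is a vowel, so the plural suffix is -a, giving *daa*.
The plural form *daa* — last vowel /a/ (a back vowel) → -wod → *daawod*.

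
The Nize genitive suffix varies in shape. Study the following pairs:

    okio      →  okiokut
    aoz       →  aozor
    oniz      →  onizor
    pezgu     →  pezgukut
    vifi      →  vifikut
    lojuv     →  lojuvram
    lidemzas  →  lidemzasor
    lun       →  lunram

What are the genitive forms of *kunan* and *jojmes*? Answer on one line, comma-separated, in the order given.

kunanram, jojmesor

The pattern is sibilance of the final sound: -or when the stem ends in a sibilant (*aoz*, *oniz*, *lidemzas*); -ram when the stem ends in a non-sibilant consonant (*lojuv*, *lun*); -kut when the stem ends in a vowel (*okio*, *pezgu*, *vifi*).
The final sound of *kunan* is /n/, which is a non-sibilant consonant, so the suffix is -ram, giving *kunanram*.
The final sound of *jojmes* is /s/, which is a sibilant, so the suffix is -or, giving *jojmesor*.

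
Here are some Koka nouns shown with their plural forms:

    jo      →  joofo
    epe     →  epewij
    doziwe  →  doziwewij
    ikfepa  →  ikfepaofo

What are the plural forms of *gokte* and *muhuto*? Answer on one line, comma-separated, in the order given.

The alternation tracks the last vowel of the stem — -wij when the last vowel of the stem is a front vowel (*epe*, *doziwe*); -ofo when the last vowel of the stem is a back vowel (*jo*, *ikfepa*).
*gokte*: last vowel = /e/, a front vowel → -wij → *goktewij*.
*muhuto*: last vowel = /o/, a back vowel → -ofo → *muhutoofo*.

goktewij, muhutoofo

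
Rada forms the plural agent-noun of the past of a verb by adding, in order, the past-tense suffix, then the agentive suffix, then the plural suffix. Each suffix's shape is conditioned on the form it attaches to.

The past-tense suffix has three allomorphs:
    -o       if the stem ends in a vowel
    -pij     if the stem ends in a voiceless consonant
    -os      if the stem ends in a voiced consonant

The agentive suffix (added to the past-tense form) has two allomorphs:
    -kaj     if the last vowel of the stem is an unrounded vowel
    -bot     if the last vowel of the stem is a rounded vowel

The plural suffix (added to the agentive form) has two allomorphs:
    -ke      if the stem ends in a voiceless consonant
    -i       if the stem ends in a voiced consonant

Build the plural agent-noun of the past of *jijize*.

jijizeobotke

Since the final sound of *jijize* is /e/ (a vowel), it takes -o, giving *jijizeo*.
The past-tense form *jijizeo*: last vowel = /o/, a rounded vowel → -bot → *jijizeobot*.
The agentive form *jijizeobot* — final consonant /t/ (voiceless) → -ke → *jijizeobotke*.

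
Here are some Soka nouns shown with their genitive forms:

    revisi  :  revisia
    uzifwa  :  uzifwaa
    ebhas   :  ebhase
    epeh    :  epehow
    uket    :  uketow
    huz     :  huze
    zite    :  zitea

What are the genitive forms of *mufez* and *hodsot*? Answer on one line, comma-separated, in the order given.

The suffix is conditioned by the final sound: -e when the stem ends in a sibilant (*ebhas*, *huz*); -ow when the stem ends in a non-sibilant consonant (*epeh*, *uket*); -a when the stem ends in a vowel (*revisi*, *uzifwa*, *zite*).
The final sound of *mufez* is /z/, which is a sibilant, so the suffix is -e, giving *mufeze*.
*hodsot* — final sound /t/ (a non-sibilant consonant) → -ow → *hodsotow*.

mufeze, hodsotow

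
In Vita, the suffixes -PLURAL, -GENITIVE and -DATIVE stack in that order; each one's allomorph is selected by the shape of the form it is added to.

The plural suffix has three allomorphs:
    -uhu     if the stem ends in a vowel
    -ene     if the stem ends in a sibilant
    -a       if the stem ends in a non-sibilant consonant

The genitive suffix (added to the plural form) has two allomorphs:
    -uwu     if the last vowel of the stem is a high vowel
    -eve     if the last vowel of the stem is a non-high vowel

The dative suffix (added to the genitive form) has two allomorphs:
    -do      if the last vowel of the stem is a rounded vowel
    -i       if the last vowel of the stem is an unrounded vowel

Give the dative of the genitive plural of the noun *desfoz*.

*desfoz*: final sound = /z/, a sibilant → -ene → *desfozene*.
The plural form *desfozene* — last vowel /e/ (a non-high vowel) → -eve → *desfozeneeve*.
The genitive form *desfozeneeve*: last vowel = /e/, an unrounded vowel → -i → *desfozeneevei*.

desfozeneevei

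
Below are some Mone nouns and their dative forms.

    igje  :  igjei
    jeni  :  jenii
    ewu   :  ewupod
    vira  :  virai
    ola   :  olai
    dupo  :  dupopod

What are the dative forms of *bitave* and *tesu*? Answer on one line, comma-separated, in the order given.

bitavei, tesupod

The suffix is conditioned by the last vowel: -pod when the last vowel of the stem is a rounded vowel (*ewu*, *dupo*); -i when the last vowel of the stem is an unrounded vowel (*igje*, *jeni*, *vira*, *ola*).
*bitave* — last vowel /e/ (an unrounded vowel) → -i → *bitavei*.
Since the last vowel of *tesu* is /u/ (a rounded vowel), it takes -pod, giving *tesupod*.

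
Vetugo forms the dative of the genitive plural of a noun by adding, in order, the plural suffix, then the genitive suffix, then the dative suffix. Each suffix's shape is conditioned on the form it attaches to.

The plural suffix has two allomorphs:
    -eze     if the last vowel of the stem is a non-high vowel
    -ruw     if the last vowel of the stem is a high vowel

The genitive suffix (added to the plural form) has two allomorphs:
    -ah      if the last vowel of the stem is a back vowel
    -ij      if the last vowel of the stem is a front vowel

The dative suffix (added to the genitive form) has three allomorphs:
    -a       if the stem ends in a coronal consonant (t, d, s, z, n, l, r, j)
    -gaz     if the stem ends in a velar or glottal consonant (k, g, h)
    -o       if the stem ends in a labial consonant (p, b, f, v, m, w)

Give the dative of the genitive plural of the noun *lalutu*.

*lalutu* — last vowel /u/ (a high vowel) → -ruw → *laluturuw*.
Since the last vowel of the plural form *laluturuw* is /u/ (a back vowel), it takes -ah, giving *laluturuwah*.
The final consonant of the genitive form *laluturuwah* is /h/, which is velar/glottal, so the dative suffix is -gaz, giving *laluturuwahgaz*.

laluturuwahgaz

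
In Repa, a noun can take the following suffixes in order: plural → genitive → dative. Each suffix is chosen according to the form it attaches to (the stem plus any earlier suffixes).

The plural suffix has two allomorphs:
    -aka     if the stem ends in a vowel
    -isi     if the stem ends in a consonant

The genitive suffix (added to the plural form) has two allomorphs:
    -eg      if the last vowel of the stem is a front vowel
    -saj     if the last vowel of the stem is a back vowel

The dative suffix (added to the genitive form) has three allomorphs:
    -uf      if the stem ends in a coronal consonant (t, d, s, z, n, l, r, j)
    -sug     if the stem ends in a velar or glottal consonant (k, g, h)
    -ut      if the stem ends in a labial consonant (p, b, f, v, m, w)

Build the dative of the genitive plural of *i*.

iakasajuf

The final sound of *i* is /i/, which is a vowel, so the plural suffix is -aka, giving *iaka*.
The last vowel of the plural form *iaka* is /a/, which is a back vowel, so the genitive suffix is -saj, giving *iakasaj*.
The genitive form *iakasaj*: final consonant = /j/, coronal → -uf → *iakasajuf*.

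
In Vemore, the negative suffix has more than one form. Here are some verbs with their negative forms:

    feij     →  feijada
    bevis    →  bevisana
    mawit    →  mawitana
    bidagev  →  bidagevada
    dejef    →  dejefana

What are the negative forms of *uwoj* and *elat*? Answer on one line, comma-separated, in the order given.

The pattern is voicing of the final consonant: -ana when the stem ends in a voiceless consonant (*bevis*, *mawit*, *dejef*); -ada when the stem ends in a voiced consonant (*feij*, *bidagev*).
Since the final consonant of *uwoj* is /j/ (voiced), it takes -ada, giving *uwojada*.
*elat* — final consonant /t/ (voiceless) → -ana → *elatana*.

uwojada, elatana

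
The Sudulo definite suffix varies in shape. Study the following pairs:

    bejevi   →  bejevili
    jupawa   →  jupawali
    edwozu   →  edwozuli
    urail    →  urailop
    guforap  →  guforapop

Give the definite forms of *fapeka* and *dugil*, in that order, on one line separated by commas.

Looking at the final sound of each stem: -op when the stem ends in a consonant (*urail*, *guforap*); -li when the stem ends in a vowel (*bejevi*, *jupawa*, *edwozu*).
*fapeka* — final sound /a/ (a vowel) → -li → *fapekali*.
Since the final sound of *dugil* is /l/ (a consonant), it takes -op, giving *dugilop*.

fapekali, dugilop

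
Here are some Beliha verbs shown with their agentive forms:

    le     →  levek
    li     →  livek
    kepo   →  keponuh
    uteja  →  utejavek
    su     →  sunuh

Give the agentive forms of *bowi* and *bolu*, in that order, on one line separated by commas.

bowivek, bolunuh

The alternation tracks the last vowel of the stem — -nuh when the last vowel of the stem is a rounded vowel (*kepo*, *su*); -vek when the last vowel of the stem is an unrounded vowel (*le*, *li*, *uteja*).
The last vowel of *bowi* is /i/, which is an unrounded vowel, so the suffix is -vek, giving *bowivek*.
*bolu*: last vowel = /u/, a rounded vowel → -nuh → *bolunuh*.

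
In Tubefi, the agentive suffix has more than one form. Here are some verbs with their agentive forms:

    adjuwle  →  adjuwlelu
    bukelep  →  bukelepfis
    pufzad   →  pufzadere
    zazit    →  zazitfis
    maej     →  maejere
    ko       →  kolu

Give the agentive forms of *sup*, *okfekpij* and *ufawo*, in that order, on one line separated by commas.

supfis, okfekpijere, ufawolu

The suffix is conditioned by the final sound: -fis when the stem ends in a voiceless consonant (*bukelep*, *zazit*); -ere when the stem ends in a voiced consonant (*pufzad*, *maej*); -lu when the stem ends in a vowel (*adjuwle*, *ko*).
Since the final sound of *sup* is /p/ (a voiceless consonant), it takes -fis, giving *supfis*.
Since the final sound of *okfekpij* is /j/ (a voiced consonant), it takes -ere, giving *okfekpijere*.
*ufawo* — final sound /o/ (a vowel) → -lu → *ufawolu*.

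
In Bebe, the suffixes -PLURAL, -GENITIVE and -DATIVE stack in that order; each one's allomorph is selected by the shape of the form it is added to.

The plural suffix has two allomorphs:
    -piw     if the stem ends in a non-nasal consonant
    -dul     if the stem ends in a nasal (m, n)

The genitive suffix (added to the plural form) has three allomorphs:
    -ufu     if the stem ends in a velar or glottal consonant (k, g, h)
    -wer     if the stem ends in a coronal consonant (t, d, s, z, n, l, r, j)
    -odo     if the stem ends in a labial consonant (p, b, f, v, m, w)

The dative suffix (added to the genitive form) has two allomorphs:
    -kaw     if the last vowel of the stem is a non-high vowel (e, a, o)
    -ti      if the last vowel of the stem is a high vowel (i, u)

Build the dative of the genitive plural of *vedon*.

The final consonant of *vedon* is /n/, which is a nasal, so the plural suffix is -dul, giving *vedondul*.
The plural form *vedondul* — final consonant /l/ (coronal) → -wer → *vedondulwer*.
The last vowel of the genitive form *vedondulwer* is /e/, which is a non-high vowel, so the dative suffix is -kaw, giving *vedondulwerkaw*.

vedondulwerkaw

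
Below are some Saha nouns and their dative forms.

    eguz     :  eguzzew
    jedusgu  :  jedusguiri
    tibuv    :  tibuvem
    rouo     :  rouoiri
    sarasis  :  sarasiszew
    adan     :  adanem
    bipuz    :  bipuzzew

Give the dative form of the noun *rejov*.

rejovem

The pattern is sibilance of the final sound: -zew when the stem ends in a sibilant (*eguz*, *sarasis*, *bipuz*); -em when the stem ends in a non-sibilant consonant (*tibuv*, *adan*); -iri when the stem ends in a vowel (*jedusgu*, *rouo*).
*rejov*: final sound = /v/, a non-sibilant consonant → -em → *rejovem*.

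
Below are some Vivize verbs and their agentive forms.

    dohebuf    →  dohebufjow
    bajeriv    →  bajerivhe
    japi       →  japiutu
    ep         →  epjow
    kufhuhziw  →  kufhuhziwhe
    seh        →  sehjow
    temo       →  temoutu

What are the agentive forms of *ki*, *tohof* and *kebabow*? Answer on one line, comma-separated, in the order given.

The pattern is voicing of the final sound: -jow when the stem ends in a voiceless consonant (*dohebuf*, *ep*, *seh*); -he when the stem ends in a voiced consonant (*bajeriv*, *kufhuhziw*); -utu when the stem ends in a vowel (*japi*, *temo*).
*ki*: final sound = /i/, a vowel → -utu → *kiutu*.
*tohof* — final sound /f/ (a voiceless consonant) → -jow → *tohofjow*.
Since the final sound of *kebabow* is /w/ (a voiced consonant), it takes -he, giving *kebabowhe*.

kiutu, tohofjow, kebabowhe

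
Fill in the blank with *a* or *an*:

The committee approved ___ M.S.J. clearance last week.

an

The indefinite article is chosen by the initial *sound* of the following word, not its spelling.
The initialism *M.S.J.* is read letter by letter; the first letter, M, is pronounced /ɛm/, which begins with a vowel sound.
So the article is *an*: The committee approved an M.S.J. clearance last week.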